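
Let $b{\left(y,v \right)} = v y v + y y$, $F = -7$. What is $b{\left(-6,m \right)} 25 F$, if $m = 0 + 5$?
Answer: $19950$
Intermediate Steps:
$m = 5$
$b{\left(y,v \right)} = y^{2} + y v^{2}$ ($b{\left(y,v \right)} = y v^{2} + y^{2} = y^{2} + y v^{2}$)
$b{\left(-6,m \right)} 25 F = - 6 \left(-6 + 5^{2}\right) 25 \left(-7\right) = - 6 \left(-6 + 25\right) 25 \left(-7\right) = \left(-6\right) 19 \cdot 25 \left(-7\right) = \left(-114\right) 25 \left(-7\right) = \left(-2850\right) \left(-7\right) = 19950$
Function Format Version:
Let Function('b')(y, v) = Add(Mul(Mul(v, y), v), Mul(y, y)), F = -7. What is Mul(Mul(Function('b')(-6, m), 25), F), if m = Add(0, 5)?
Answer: 19950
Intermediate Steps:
m = 5
Function('b')(y, v) = Add(Pow(y, 2), Mul(y, Pow(v, 2))) (Function('b')(y, v) = Add(Mul(y, Pow(v, 2)), Pow(y, 2)) = Add(Pow(y, 2), Mul(y, Pow(v, 2))))
Mul(Mul(Function('b')(-6, m), 25), F) = Mul(Mul(Mul(-6, Add(-6, Pow(5, 2))), 25), -7) = Mul(Mul(Mul(-6, Add(-6, 25)), 25), -7) = Mul(Mul(Mul(-6, 19), 25), -7) = Mul(Mul(-114, 25), -7) = Mul(-2850, -7) = 19950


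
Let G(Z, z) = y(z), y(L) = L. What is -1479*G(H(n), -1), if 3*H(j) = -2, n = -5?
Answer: 1479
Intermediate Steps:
H(j) = -2/3 (H(j) = (1/3)*(-2) = -2/3)
G(Z, z) = z
-1479*G(H(n), -1) = -1479*(-1) = 1479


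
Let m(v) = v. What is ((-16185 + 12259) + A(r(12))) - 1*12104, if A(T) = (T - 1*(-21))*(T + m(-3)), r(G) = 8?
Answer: -15885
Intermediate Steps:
A(T) = (-3 + T)*(21 + T) (A(T) = (T - 1*(-21))*(T - 3) = (T + 21)*(-3 + T) = (21 + T)*(-3 + T) = (-3 + T)*(21 + T))
((-16185 + 12259) + A(r(12))) - 1*12104 = ((-16185 + 12259) + (-63 + 8**2 + 18*8)) - 1*12104 = (-3926 + (-63 + 64 + 144)) - 12104 = (-3926 + 145) - 12104 = -3781 - 12104 = -15885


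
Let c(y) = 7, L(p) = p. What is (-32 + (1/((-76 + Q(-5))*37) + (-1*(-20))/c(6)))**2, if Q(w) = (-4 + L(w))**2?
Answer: 1423779289/1677025 ≈ 848.99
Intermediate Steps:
Q(w) = (-4 + w)**2
(-32 + (1/((-76 + Q(-5))*37) + (-1*(-20))/c(6)))**2 = (-32 + (1/(-76 + (-4 - 5)**2*37) - 1*(-20)/7))**2 = (-32 + ((1/37)/(-76 + (-9)**2) + 20*(1/7)))**2 = (-32 + ((1/37)/(-76 + 81) + 20/7))**2 = (-32 + ((1/37)/5 + 20/7))**2 = (-32 + ((1/5)*(1/37) + 20/7))**2 = (-32 + (1/185 + 20/7))**2 = (-32 + 3707/1295)**2 = (-37733/1295)**2 = 1423779289/1677025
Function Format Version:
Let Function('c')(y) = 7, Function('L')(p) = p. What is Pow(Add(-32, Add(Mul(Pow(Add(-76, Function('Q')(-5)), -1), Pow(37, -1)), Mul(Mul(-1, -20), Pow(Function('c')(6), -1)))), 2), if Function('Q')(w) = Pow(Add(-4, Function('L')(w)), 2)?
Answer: Rational(1423779289, 1677025) ≈ 848.99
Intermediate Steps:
Function('Q')(w) = Pow(Add(-4, w), 2)
Pow(Add(-32, Add(Mul(Pow(Add(-76, Function('Q')(-5)), -1), Pow(37, -1)), Mul(Mul(-1, -20), Pow(Function('c')(6), -1)))), 2) = Pow(Add(-32, Add(Mul(Pow(Add(-76, Pow(Add(-4, -5), 2)), -1), Pow(37, -1)), Mul(Mul(-1, -20), Pow(7, -1)))), 2) = Pow(Add(-32, Add(Mul(Pow(Add(-76, Pow(-9, 2)), -1), Rational(1, 37)), Mul(20, Rational(1, 7)))), 2) = Pow(Add(-32, Add(Mul(Pow(Add(-76, 81), -1), Rational(1, 37)), Rational(20, 7))), 2) = Pow(Add(-32, Add(Mul(Pow(5, -1), Rational(1, 37)), Rational(20, 7))), 2) = Pow(Add(-32, Add(Mul(Rational(1, 5), Rational(1, 37)), Rational(20, 7))), 2) = Pow(Add(-32, Add(Rational(1, 185), Rational(20, 7))), 2) = Pow(Add(-32, Rational(3707, 1295)), 2) = Pow(Rational(-37733, 1295), 2) = Rational(1423779289, 1677025)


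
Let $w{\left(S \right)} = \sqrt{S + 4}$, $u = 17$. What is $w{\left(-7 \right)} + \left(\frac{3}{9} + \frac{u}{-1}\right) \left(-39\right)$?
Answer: $650 + i \sqrt{3} \approx 650.0 + 1.732 i$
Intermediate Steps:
$w{\left(S \right)} = \sqrt{4 + S}$
$w{\left(-7 \right)} + \left(\frac{3}{9} + \frac{u}{-1}\right) \left(-39\right) = \sqrt{4 - 7} + \left(\frac{3}{9} + \frac{17}{-1}\right) \left(-39\right) = \sqrt{-3} + \left(3 \cdot \frac{1}{9} + 17 \left(-1\right)\right) \left(-39\right) = i \sqrt{3} + \left(\frac{1}{3} - 17\right) \left(-39\right) = i \sqrt{3} - -650 = i \sqrt{3} + 650 = 650 + i \sqrt{3}$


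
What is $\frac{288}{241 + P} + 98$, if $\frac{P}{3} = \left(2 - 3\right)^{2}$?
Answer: $\frac{6050}{61} \approx 99.18$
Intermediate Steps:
$P = 3$ ($P = 3 \left(2 - 3\right)^{2} = 3 \left(-1\right)^{2} = 3 \cdot 1 = 3$)
$\frac{288}{241 + P} + 98 = \frac{288}{241 + 3} + 98 = \frac{288}{244} + 98 = 288 \cdot \frac{1}{244} + 98 = \frac{72}{61} + 98 = \frac{6050}{61}$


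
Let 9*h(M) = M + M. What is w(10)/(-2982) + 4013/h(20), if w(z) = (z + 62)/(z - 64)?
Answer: 161551421/178920 ≈ 902.93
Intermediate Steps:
h(M) = 2*M/9 (h(M) = (M + M)/9 = (2*M)/9 = 2*M/9)
w(z) = (62 + z)/(-64 + z)
w(10)/(-2982) + 4013/h(20) = ((62 + 10)/(-64 + 10))/(-2982) + 4013/(((2/9)*20)) = (72/(-54))*(-1/2982) + 4013/(40/9) = -1/54*72*(-1/2982) + 4013*(9/40) = -4/3*(-1/2982) + 36117/40 = 2/4473 + 36117/40 = 161551421/178920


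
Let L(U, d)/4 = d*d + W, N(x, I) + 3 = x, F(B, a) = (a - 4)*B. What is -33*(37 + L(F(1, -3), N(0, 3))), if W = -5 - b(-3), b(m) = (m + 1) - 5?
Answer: -2673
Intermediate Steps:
b(m) = -4 + m (b(m) = (1 + m) - 5 = -4 + m)
W = 2 (W = -5 - (-4 - 3) = -5 - 1*(-7) = -5 + 7 = 2)
F(B, a) = B*(-4 + a) (F(B, a) = (-4 + a)*B = B*(-4 + a))
N(x, I) = -3 + x
L(U, d) = 8 + 4*d² (L(U, d) = 4*(d*d + 2) = 4*(d² + 2) = 4*(2 + d²) = 8 + 4*d²)
-33*(37 + L(F(1, -3), N(0, 3))) = -33*(37 + (8 + 4*(-3 + 0)²)) = -33*(37 + (8 + 4*(-3)²)) = -33*(37 + (8 + 4*9)) = -33*(37 + (8 + 36)) = -33*(37 + 44) = -33*81 = -2673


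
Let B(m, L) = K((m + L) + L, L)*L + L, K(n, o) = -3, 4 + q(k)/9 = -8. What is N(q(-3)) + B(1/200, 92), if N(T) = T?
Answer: -292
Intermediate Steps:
q(k) = -108 (q(k) = -36 + 9*(-8) = -36 - 72 = -108)
B(m, L) = -2*L (B(m, L) = -3*L + L = -2*L)
N(q(-3)) + B(1/200, 92) = -108 - 2*92 = -108 - 184 = -292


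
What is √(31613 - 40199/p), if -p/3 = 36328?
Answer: √93872043999186/54492 ≈ 177.80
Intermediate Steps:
p = -108984 (p = -3*36328 = -108984)
√(31613 - 40199/p) = √(31613 - 40199/(-108984)) = √(31613 - 40199*(-1/108984)) = √(31613 + 40199/108984) = √(3445351391/108984) = √93872043999186/54492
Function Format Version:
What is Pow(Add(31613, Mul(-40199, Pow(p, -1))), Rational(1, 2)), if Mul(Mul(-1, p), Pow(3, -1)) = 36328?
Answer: Mul(Rational(1, 54492), Pow(93872043999186, Rational(1, 2))) ≈ 177.80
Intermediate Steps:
p = -108984 (p = Mul(-3, 36328) = -108984)
Pow(Add(31613, Mul(-40199, Pow(p, -1))), Rational(1, 2)) = Pow(Add(31613, Mul(-40199, Pow(-108984, -1))), Rational(1, 2)) = Pow(Add(31613, Mul(-40199, Rational(-1, 108984))), Rational(1, 2)) = Pow(Add(31613, Rational(40199, 108984)), Rational(1, 2)) = Pow(Rational(3445351391, 108984), Rational(1, 2)) = Mul(Rational(1, 54492), Pow(93872043999186, Rational(1, 2)))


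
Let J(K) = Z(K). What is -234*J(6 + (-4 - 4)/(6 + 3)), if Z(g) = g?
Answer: -1196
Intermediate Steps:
J(K) = K
-234*J(6 + (-4 - 4)/(6 + 3)) = -234*(6 + (-4 - 4)/(6 + 3)) = -234*(6 - 8/9) = -234*46/9 = -1196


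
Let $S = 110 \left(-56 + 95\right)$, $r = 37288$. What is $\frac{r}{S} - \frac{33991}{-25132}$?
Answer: $\frac{541471703}{53908140} \approx 10.044$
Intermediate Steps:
$S = 4290$ ($S = 110 \cdot 39 = 4290$)
$\frac{r}{S} - \frac{33991}{-25132} = \frac{37288}{4290} - \frac{33991}{-25132} = 37288 \cdot \frac{1}{4290} - - \frac{33991}{25132} = \frac{18644}{2145} + \frac{33991}{25132} = \frac{541471703}{53908140}$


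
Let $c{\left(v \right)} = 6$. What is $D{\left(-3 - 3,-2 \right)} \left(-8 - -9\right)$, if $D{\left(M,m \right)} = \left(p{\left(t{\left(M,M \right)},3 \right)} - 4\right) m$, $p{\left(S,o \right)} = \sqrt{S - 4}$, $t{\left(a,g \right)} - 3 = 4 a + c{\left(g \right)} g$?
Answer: $8 - 2 i \sqrt{61} \approx 8.0 - 15.62 i$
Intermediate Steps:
$t{\left(a,g \right)} = 3 + 4 a + 6 g$ ($t{\left(a,g \right)} = 3 + \left(4 a + 6 g\right) = 3 + 4 a + 6 g$)
$p{\left(S,o \right)} = \sqrt{-4 + S}$
$D{\left(M,m \right)} = m \left(-4 + \sqrt{-1 + 10 M}\right)$ ($D{\left(M,m \right)} = \left(\sqrt{-4 + \left(3 + 4 M + 6 M\right)} - 4\right) m = \left(\sqrt{-4 + \left(3 + 10 M\right)} - 4\right) m = \left(\sqrt{-1 + 10 M} - 4\right) m = \left(-4 + \sqrt{-1 + 10 M}\right) m = m \left(-4 + \sqrt{-1 + 10 M}\right)$)
$D{\left(-3 - 3,-2 \right)} \left(-8 - -9\right) = - 2 \left(-4 + \sqrt{-1 + 10 \left(-3 - 3\right)}\right) \left(-8 - -9\right) = - 2 \left(-4 + \sqrt{-1 + 10 \left(-6\right)}\right) \left(-8 + 9\right) = - 2 \left(-4 + \sqrt{-1 - 60}\right) 1 = - 2 \left(-4 + \sqrt{-61}\right) 1 = - 2 \left(-4 + i \sqrt{61}\right) 1 = \left(8 - 2 i \sqrt{61}\right) 1 = 8 - 2 i \sqrt{61}$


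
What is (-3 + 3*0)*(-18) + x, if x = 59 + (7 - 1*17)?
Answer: 103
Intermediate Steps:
x = 49 (x = 59 + (7 - 17) = 59 - 10 = 49)
(-3 + 3*0)*(-18) + x = (-3 + 3*0)*(-18) + 49 = (-3 + 0)*(-18) + 49 = -3*(-18) + 49 = 54 + 49 = 103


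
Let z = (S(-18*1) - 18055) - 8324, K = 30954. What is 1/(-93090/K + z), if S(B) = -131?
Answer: -5159/136780605 ≈ -3.7717e-5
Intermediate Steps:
z = -26510 (z = (-131 - 18055) - 8324 = -18186 - 8324 = -26510)
1/(-93090/K + z) = 1/(-93090/30954 - 26510) = 1/(-93090*1/30954 - 26510) = 1/(-15515/5159 - 26510) = 1/(-136780605/5159) = -5159/136780605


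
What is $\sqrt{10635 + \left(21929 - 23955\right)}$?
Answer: $\sqrt{8609} \approx 92.785$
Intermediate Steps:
$\sqrt{10635 + \left(21929 - 23955\right)} = \sqrt{10635 - 2026} = \sqrt{8609}$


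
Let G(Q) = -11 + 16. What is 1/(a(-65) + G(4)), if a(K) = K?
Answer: -1/60 ≈ -0.016667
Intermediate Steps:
G(Q) = 5
1/(a(-65) + G(4)) = 1/(-65 + 5) = 1/(-60) = -1/60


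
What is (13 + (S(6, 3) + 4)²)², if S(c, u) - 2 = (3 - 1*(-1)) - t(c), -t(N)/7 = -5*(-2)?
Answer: 41126569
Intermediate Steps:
t(N) = -70 (t(N) = -(-35)*(-2) = -7*10 = -70)
S(c, u) = 76 (S(c, u) = 2 + ((3 - 1*(-1)) - 1*(-70)) = 2 + ((3 + 1) + 70) = 2 + (4 + 70) = 2 + 74 = 76)
(13 + (S(6, 3) + 4)²)² = (13 + (76 + 4)²)² = (13 + 80²)² = (13 + 6400)² = 6413² = 41126569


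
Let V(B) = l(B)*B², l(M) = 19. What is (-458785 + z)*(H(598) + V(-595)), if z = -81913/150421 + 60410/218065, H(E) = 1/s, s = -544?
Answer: -2753343124998835198793337/892202305928 ≈ -3.0860e+12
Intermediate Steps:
H(E) = -1/544 (H(E) = 1/(-544) = -1/544)
z = -1755085147/6560311073 (z = -81913*1/150421 + 60410*(1/218065) = -81913/150421 + 12082/43613 = -1755085147/6560311073 ≈ -0.26753)
V(B) = 19*B²
(-458785 + z)*(H(598) + V(-595)) = (-458785 - 1755085147/6560311073)*(-1/544 + 19*(-595)²) = -3009774070711452*(-1/544 + 19*354025)/6560311073 = -3009774070711452*(-1/544 + 6726475)/6560311073 = -3009774070711452/6560311073*3659202399/544 = -2753343124998835198793337/892202305928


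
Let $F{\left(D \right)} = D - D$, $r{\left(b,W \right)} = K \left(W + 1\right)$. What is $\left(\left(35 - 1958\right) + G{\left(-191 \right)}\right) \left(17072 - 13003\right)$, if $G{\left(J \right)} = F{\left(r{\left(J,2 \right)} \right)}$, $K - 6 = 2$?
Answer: $-7824687$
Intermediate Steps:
$K = 8$ ($K = 6 + 2 = 8$)
$r{\left(b,W \right)} = 8 + 8 W$ ($r{\left(b,W \right)} = 8 \left(W + 1\right) = 8 \left(1 + W\right) = 8 + 8 W$)
$F{\left(D \right)} = 0$
$G{\left(J \right)} = 0$
$\left(\left(35 - 1958\right) + G{\left(-191 \right)}\right) \left(17072 - 13003\right) = \left(\left(35 - 1958\right) + 0\right) \left(17072 - 13003\right) = \left(\left(35 - 1958\right) + 0\right) 4069 = \left(-1923 + 0\right) 4069 = \left(-1923\right) 4069 = -7824687$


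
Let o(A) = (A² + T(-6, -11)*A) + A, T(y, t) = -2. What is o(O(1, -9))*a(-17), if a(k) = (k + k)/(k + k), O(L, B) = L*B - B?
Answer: 0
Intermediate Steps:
O(L, B) = -B + B*L (O(L, B) = B*L - B = -B + B*L)
o(A) = A² - A (o(A) = (A² - 2*A) + A = A² - A)
a(k) = 1 (a(k) = (2*k)/((2*k)) = (2*k)*(1/(2*k)) = 1)
o(O(1, -9))*a(-17) = ((-9*(-1 + 1))*(-1 - 9*(-1 + 1)))*1 = ((-9*0)*(-1 - 9*0))*1 = (0*(-1 + 0))*1 = (0*(-1))*1 = 0*1 = 0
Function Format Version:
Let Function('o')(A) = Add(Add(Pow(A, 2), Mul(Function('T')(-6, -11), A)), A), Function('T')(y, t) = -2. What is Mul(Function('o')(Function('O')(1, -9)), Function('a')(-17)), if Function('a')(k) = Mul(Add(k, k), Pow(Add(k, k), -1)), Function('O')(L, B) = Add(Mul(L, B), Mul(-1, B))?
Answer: 0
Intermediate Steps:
Function('O')(L, B) = Add(Mul(-1, B), Mul(B, L)) (Function('O')(L, B) = Add(Mul(B, L), Mul(-1, B)) = Add(Mul(-1, B), Mul(B, L)))
Function('o')(A) = Add(Pow(A, 2), Mul(-1, A)) (Function('o')(A) = Add(Add(Pow(A, 2), Mul(-2, A)), A) = Add(Pow(A, 2), Mul(-1, A)))
Function('a')(k) = 1 (Function('a')(k) = Mul(Mul(2, k), Pow(Mul(2, k), -1)) = Mul(Mul(2, k), Mul(Rational(1, 2), Pow(k, -1))) = 1)
Mul(Function('o')(Function('O')(1, -9)), Function('a')(-17)) = Mul(Mul(Mul(-9, Add(-1, 1)), Add(-1, Mul(-9, Add(-1, 1)))), 1) = Mul(Mul(Mul(-9, 0), Add(-1, Mul(-9, 0))), 1) = Mul(Mul(0, Add(-1, 0)), 1) = Mul(Mul(0, -1), 1) = Mul(0, 1) = 0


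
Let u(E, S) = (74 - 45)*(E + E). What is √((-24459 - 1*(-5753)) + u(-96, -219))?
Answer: I*√24274 ≈ 155.8*I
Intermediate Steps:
u(E, S) = 58*E (u(E, S) = 29*(2*E) = 58*E)
√((-24459 - 1*(-5753)) + u(-96, -219)) = √((-24459 - 1*(-5753)) + 58*(-96)) = √((-24459 + 5753) - 5568) = √(-18706 - 5568) = √(-24274) = I*√24274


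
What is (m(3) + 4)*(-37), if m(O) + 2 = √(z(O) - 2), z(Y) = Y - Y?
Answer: -74 - 37*I*√2 ≈ -74.0 - 52.326*I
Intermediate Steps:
z(Y) = 0
m(O) = -2 + I*√2 (m(O) = -2 + √(0 - 2) = -2 + √(-2) = -2 + I*√2)
(m(3) + 4)*(-37) = ((-2 + I*√2) + 4)*(-37) = (2 + I*√2)*(-37) = -74 - 37*I*√2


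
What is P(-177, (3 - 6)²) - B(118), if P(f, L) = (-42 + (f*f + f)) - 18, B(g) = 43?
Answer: 31049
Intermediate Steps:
P(f, L) = -60 + f + f² (P(f, L) = (-42 + (f² + f)) - 18 = (-42 + (f + f²)) - 18 = (-42 + f + f²) - 18 = -60 + f + f²)
P(-177, (3 - 6)²) - B(118) = (-60 - 177 + (-177)²) - 1*43 = (-60 - 177 + 31329) - 43 = 31092 - 43 = 31049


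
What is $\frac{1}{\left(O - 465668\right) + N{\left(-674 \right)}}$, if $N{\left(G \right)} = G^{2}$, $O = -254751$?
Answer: $- \frac{1}{266143} \approx -3.7574 \cdot 10^{-6}$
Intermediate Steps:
$\frac{1}{\left(O - 465668\right) + N{\left(-674 \right)}} = \frac{1}{\left(-254751 - 465668\right) + \left(-674\right)^{2}} = \frac{1}{-720419 + 454276} = \frac{1}{-266143} = - \frac{1}{266143}$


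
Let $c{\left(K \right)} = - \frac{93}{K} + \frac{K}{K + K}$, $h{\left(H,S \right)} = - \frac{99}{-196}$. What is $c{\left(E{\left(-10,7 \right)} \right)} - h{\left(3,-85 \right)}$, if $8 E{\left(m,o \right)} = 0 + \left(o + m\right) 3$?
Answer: $\frac{48605}{588} \approx 82.662$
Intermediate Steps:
$h{\left(H,S \right)} = \frac{99}{196}$ ($h{\left(H,S \right)} = \left(-99\right) \left(- \frac{1}{196}\right) = \frac{99}{196}$)
$E{\left(m,o \right)} = \frac{3 m}{8} + \frac{3 o}{8}$ ($E{\left(m,o \right)} = \frac{0 + \left(o + m\right) 3}{8} = \frac{0 + \left(m + o\right) 3}{8} = \frac{0 + \left(3 m + 3 o\right)}{8} = \frac{3 m + 3 o}{8} = \frac{3 m}{8} + \frac{3 o}{8}$)
$c{\left(K \right)} = \frac{1}{2} - \frac{93}{K}$ ($c{\left(K \right)} = - \frac{93}{K} + \frac{K}{2 K} = - \frac{93}{K} + K \frac{1}{2 K} = - \frac{93}{K} + \frac{1}{2} = \frac{1}{2} - \frac{93}{K}$)
$c{\left(E{\left(-10,7 \right)} \right)} - h{\left(3,-85 \right)} = \frac{-186 + \left(\frac{3}{8} \left(-10\right) + \frac{3}{8} \cdot 7\right)}{2 \left(\frac{3}{8} \left(-10\right) + \frac{3}{8} \cdot 7\right)} - \frac{99}{196} = \frac{-186 + \left(- \frac{15}{4} + \frac{21}{8}\right)}{2 \left(- \frac{15}{4} + \frac{21}{8}\right)} - \frac{99}{196} = \frac{-186 - \frac{9}{8}}{2 \left(- \frac{9}{8}\right)} - \frac{99}{196} = \frac{1}{2} \left(- \frac{8}{9}\right) \left(- \frac{1497}{8}\right) - \frac{99}{196} = \frac{499}{6} - \frac{99}{196} = \frac{48605}{588}$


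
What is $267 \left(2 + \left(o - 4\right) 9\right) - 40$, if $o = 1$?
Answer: $-6715$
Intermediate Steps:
$267 \left(2 + \left(o - 4\right) 9\right) - 40 = 267 \left(2 + \left(1 - 4\right) 9\right) - 40 = 267 \left(2 - 27\right) - 40 = 267 \left(-25\right) - 40 = -6675 - 40 = -6715$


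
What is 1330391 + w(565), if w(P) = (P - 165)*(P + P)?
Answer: 1782391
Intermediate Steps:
w(P) = 2*P*(-165 + P) (w(P) = (-165 + P)*(2*P) = 2*P*(-165 + P))
1330391 + w(565) = 1330391 + 2*565*(-165 + 565) = 1330391 + 2*565*400 = 1330391 + 452000 = 1782391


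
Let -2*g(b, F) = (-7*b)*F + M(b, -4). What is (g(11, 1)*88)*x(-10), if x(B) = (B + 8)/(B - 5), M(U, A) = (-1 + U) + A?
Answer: 6248/15 ≈ 416.53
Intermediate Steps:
M(U, A) = -1 + A + U
g(b, F) = 5/2 - b/2 + 7*F*b/2 (g(b, F) = -((-7*b)*F + (-1 - 4 + b))/2 = -(-7*F*b + (-5 + b))/2 = -(-5 + b - 7*F*b)/2 = 5/2 - b/2 + 7*F*b/2)
x(B) = (8 + B)/(-5 + B)
(g(11, 1)*88)*x(-10) = ((5/2 - ½*11 + (7/2)*1*11)*88)*((8 - 10)/(-5 - 10)) = ((5/2 - 11/2 + 77/2)*88)*(-2/(-15)) = ((71/2)*88)*(-1/15*(-2)) = 3124*(2/15) = 6248/15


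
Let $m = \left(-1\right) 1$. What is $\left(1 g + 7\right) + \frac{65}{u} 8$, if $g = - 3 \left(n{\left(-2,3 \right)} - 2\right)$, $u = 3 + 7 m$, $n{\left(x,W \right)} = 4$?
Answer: $-129$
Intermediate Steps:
$m = -1$
$u = -4$ ($u = 3 + 7 \left(-1\right) = 3 - 7 = -4$)
$g = -6$ ($g = - 3 \left(4 - 2\right) = \left(-3\right) 2 = -6$)
$\left(1 g + 7\right) + \frac{65}{u} 8 = \left(1 \left(-6\right) + 7\right) + \frac{65}{-4} \cdot 8 = \left(-6 + 7\right) + 65 \left(- \frac{1}{4}\right) 8 = 1 - 130 = -129$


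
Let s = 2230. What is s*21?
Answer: 46830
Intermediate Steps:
s*21 = 2230*21 = 46830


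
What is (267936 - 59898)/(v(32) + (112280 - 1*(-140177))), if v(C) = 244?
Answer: 208038/252701 ≈ 0.82326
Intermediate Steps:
(267936 - 59898)/(v(32) + (112280 - 1*(-140177))) = (267936 - 59898)/(244 + (112280 - 1*(-140177))) = 208038/(244 + (112280 + 140177)) = 208038/(244 + 252457) = 208038/252701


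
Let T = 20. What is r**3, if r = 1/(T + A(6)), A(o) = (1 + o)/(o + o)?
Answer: 1728/15069223 ≈ 0.00011467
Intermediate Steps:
A(o) = (1 + o)/(2*o) (A(o) = (1 + o)/((2*o)) = (1 + o)*(1/(2*o)) = (1 + o)/(2*o))
r = 12/247 (r = 1/(20 + (1/2)*(1 + 6)/6) = 1/(20 + (1/2)*(1/6)*7) = 1/(20 + 7/12) = 1/(247/12) = 12/247 ≈ 0.048583)
r**3 = (12/247)**3 = 1728/15069223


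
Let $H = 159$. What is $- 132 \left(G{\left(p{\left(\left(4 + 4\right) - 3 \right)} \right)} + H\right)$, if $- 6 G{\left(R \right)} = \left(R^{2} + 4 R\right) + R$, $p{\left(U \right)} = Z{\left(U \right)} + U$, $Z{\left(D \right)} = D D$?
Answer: $2112$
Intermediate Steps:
$Z{\left(D \right)} = D^{2}$
$p{\left(U \right)} = U + U^{2}$ ($p{\left(U \right)} = U^{2} + U = U + U^{2}$)
$G{\left(R \right)} = - \frac{5 R}{6} - \frac{R^{2}}{6}$ ($G{\left(R \right)} = - \frac{\left(R^{2} + 4 R\right) + R}{6} = - \frac{R^{2} + 5 R}{6} = - \frac{5 R}{6} - \frac{R^{2}}{6}$)
$- 132 \left(G{\left(p{\left(\left(4 + 4\right) - 3 \right)} \right)} + H\right) = - 132 \left(- \frac{\left(\left(4 + 4\right) - 3\right) \left(1 + \left(\left(4 + 4\right) - 3\right)\right) \left(5 + \left(\left(4 + 4\right) - 3\right) \left(1 + \left(\left(4 + 4\right) - 3\right)\right)\right)}{6} + 159\right) = - 132 \left(- \frac{\left(8 - 3\right) \left(1 + \left(8 - 3\right)\right) \left(5 + \left(8 - 3\right) \left(1 + \left(8 - 3\right)\right)\right)}{6} + 159\right) = - 132 \left(- \frac{5 \left(1 + 5\right) \left(5 + 5 \left(1 + 5\right)\right)}{6} + 159\right) = - 132 \left(- \frac{5 \cdot 6 \left(5 + 5 \cdot 6\right)}{6} + 159\right) = - 132 \left(\left(- \frac{1}{6}\right) 30 \left(5 + 30\right) + 159\right) = - 132 \left(\left(- \frac{1}{6}\right) 30 \cdot 35 + 159\right) = - 132 \left(-175 + 159\right) = \left(-132\right) \left(-16\right) = 2112$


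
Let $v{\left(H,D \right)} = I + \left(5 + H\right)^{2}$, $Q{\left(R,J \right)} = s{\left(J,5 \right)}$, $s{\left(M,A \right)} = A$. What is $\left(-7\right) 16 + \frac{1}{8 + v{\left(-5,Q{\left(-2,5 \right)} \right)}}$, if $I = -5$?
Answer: $- \frac{335}{3} \approx -111.67$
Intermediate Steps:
$Q{\left(R,J \right)} = 5$
$v{\left(H,D \right)} = -5 + \left(5 + H\right)^{2}$
$\left(-7\right) 16 + \frac{1}{8 + v{\left(-5,Q{\left(-2,5 \right)} \right)}} = \left(-7\right) 16 + \frac{1}{8 - \left(5 - \left(5 - 5\right)^{2}\right)} = -112 + \frac{1}{8 - \left(5 - 0^{2}\right)} = -112 + \frac{1}{8 + \left(-5 + 0\right)} = -112 + \frac{1}{8 - 5} = -112 + \frac{1}{3} = - \frac{335}{3}$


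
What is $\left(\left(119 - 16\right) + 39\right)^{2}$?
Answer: $20164$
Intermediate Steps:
$\left(\left(119 - 16\right) + 39\right)^{2} = \left(103 + 39\right)^{2} = 142^{2} = 20164$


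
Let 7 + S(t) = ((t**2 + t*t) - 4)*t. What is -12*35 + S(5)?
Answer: -197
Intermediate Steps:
S(t) = -7 + t*(-4 + 2*t**2) (S(t) = -7 + ((t**2 + t*t) - 4)*t = -7 + ((t**2 + t**2) - 4)*t = -7 + (2*t**2 - 4)*t = -7 + (-4 + 2*t**2)*t = -7 + t*(-4 + 2*t**2))
-12*35 + S(5) = -12*35 + (-7 - 4*5 + 2*5**3) = -420 + (-7 - 20 + 2*125) = -420 + (-7 - 20 + 250) = -420 + 223 = -197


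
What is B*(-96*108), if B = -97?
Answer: 1005696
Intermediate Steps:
B*(-96*108) = -(-9312)*108 = -97*(-10368) = 1005696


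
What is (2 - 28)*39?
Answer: -1014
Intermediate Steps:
(2 - 28)*39 = -26*39 = -1014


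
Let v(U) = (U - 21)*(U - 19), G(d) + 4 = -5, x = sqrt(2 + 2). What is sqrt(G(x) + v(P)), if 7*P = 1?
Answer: sqrt(18831)/7 ≈ 19.604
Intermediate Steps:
x = 2 (x = sqrt(4) = 2)
G(d) = -9 (G(d) = -4 - 5 = -9)
P = 1/7 (P = (1/7)*1 = 1/7 ≈ 0.14286)
v(U) = (-21 + U)*(-19 + U)
sqrt(G(x) + v(P)) = sqrt(-9 + (399 + (1/7)**2 - 40*1/7)) = sqrt(-9 + (399 + 1/49 - 40/7)) = sqrt(-9 + 19272/49) = sqrt(18831/49) = sqrt(18831)/7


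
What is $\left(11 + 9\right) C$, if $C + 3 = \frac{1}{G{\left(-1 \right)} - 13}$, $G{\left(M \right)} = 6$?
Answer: $- \frac{440}{7} \approx -62.857$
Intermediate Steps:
$C = - \frac{22}{7}$ ($C = -3 + \frac{1}{6 - 13} = -3 + \frac{1}{-7} = -3 - \frac{1}{7} = - \frac{22}{7} \approx -3.1429$)
$\left(11 + 9\right) C = \left(11 + 9\right) \left(- \frac{22}{7}\right) = 20 \left(- \frac{22}{7}\right) = - \frac{440}{7}$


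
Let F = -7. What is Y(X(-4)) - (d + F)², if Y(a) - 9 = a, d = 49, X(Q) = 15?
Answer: -1740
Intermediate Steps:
Y(a) = 9 + a
Y(X(-4)) - (d + F)² = (9 + 15) - (49 - 7)² = 24 - 1*42² = 24 - 1*1764 = 24 - 1764 = -1740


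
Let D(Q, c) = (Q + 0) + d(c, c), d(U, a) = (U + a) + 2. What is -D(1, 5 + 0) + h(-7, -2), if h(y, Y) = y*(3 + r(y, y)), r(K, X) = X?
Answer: 15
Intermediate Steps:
h(y, Y) = y*(3 + y)
d(U, a) = 2 + U + a
D(Q, c) = 2 + Q + 2*c (D(Q, c) = (Q + 0) + (2 + c + c) = Q + (2 + 2*c) = 2 + Q + 2*c)
-D(1, 5 + 0) + h(-7, -2) = -(2 + 1 + 2*(5 + 0)) - 7*(3 - 7) = -(2 + 1 + 2*5) - 7*(-4) = -(2 + 1 + 10) + 28 = -1*13 + 28 = -13 + 28 = 15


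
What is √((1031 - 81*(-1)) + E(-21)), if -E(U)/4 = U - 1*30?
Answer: 2*√329 ≈ 36.277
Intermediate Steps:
E(U) = 120 - 4*U (E(U) = -4*(U - 1*30) = -4*(U - 30) = -4*(-30 + U) = 120 - 4*U)
√((1031 - 81*(-1)) + E(-21)) = √((1031 - 81*(-1)) + (120 - 4*(-21))) = √((1031 + 81) + (120 + 84)) = √(1112 + 204) = √1316 = 2*√329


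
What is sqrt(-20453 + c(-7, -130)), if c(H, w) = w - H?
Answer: 4*I*sqrt(1286) ≈ 143.44*I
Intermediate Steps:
sqrt(-20453 + c(-7, -130)) = sqrt(-20453 + (-130 - 1*(-7))) = sqrt(-20453 + (-130 + 7)) = sqrt(-20453 - 123) = sqrt(-20576) = 4*I*sqrt(1286)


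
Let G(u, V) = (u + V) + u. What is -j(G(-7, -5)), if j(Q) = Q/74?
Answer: 19/74 ≈ 0.25676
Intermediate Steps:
G(u, V) = V + 2*u (G(u, V) = (V + u) + u = V + 2*u)
j(Q) = Q/74 (j(Q) = Q*(1/74) = Q/74)
-j(G(-7, -5)) = -(-5 + 2*(-7))/74 = -(-5 - 14)/74 = -(-19)/74 = -1*(-19/74) = 19/74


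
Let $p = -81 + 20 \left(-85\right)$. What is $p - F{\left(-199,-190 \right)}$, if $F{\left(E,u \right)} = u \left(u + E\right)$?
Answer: $-75691$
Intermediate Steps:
$p = -1781$ ($p = -81 - 1700 = -1781$)
$F{\left(E,u \right)} = u \left(E + u\right)$
$p - F{\left(-199,-190 \right)} = -1781 - - 190 \left(-199 - 190\right) = -1781 - \left(-190\right) \left(-389\right) = -1781 - 73910 = -75691$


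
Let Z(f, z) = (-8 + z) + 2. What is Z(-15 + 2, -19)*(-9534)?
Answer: 238350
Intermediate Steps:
Z(f, z) = -6 + z
Z(-15 + 2, -19)*(-9534) = (-6 - 19)*(-9534) = -25*(-9534) = 238350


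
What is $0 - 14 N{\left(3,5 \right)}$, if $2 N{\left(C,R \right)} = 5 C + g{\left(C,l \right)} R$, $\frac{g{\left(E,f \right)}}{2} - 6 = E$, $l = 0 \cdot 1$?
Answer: $-735$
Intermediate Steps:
$l = 0$
$g{\left(E,f \right)} = 12 + 2 E$
$N{\left(C,R \right)} = \frac{5 C}{2} + \frac{R \left(12 + 2 C\right)}{2}$ ($N{\left(C,R \right)} = \frac{5 C + \left(12 + 2 C\right) R}{2} = \frac{5 C + R \left(12 + 2 C\right)}{2} = \frac{5 C}{2} + \frac{R \left(12 + 2 C\right)}{2}$)
$0 - 14 N{\left(3,5 \right)} = 0 - 14 \left(\frac{5}{2} \cdot 3 + 5 \left(6 + 3\right)\right) = 0 - 14 \left(\frac{15}{2} + 5 \cdot 9\right) = 0 - 14 \left(\frac{15}{2} + 45\right) = 0 - 735 = -735$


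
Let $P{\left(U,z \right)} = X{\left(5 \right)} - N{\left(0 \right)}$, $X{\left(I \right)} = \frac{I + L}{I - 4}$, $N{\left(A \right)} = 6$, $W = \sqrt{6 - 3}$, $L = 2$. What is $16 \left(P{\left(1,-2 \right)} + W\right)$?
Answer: $16 + 16 \sqrt{3} \approx 43.713$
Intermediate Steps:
$W = \sqrt{3} \approx 1.732$
$X{\left(I \right)} = \frac{2 + I}{-4 + I}$ ($X{\left(I \right)} = \frac{I + 2}{I - 4} = \frac{2 + I}{-4 + I}$)
$P{\left(U,z \right)} = 1$ ($P{\left(U,z \right)} = \frac{2 + 5}{-4 + 5} - 6 = 1^{-1} \cdot 7 - 6 = 1 \cdot 7 - 6 = 7 - 6 = 1$)
$16 \left(P{\left(1,-2 \right)} + W\right) = 16 \left(1 + \sqrt{3}\right) = 16 + 16 \sqrt{3}$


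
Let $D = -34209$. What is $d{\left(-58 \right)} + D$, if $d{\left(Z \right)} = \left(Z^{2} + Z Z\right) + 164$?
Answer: $-27317$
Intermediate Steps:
$d{\left(Z \right)} = 164 + 2 Z^{2}$ ($d{\left(Z \right)} = \left(Z^{2} + Z^{2}\right) + 164 = 2 Z^{2} + 164 = 164 + 2 Z^{2}$)
$d{\left(-58 \right)} + D = \left(164 + 2 \left(-58\right)^{2}\right) - 34209 = \left(164 + 2 \cdot 3364\right) - 34209 = \left(164 + 6728\right) - 34209 = 6892 - 34209 = -27317$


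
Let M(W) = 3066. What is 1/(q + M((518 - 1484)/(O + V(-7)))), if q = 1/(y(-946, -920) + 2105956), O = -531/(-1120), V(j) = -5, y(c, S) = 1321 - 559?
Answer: 2106718/6459197389 ≈ 0.00032616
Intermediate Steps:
y(c, S) = 762
O = 531/1120 (O = -531*(-1/1120) = 531/1120 ≈ 0.47411)
q = 1/2106718 (q = 1/(762 + 2105956) = 1/2106718 ≈ 4.7467e-7)
1/(q + M((518 - 1484)/(O + V(-7)))) = 1/(1/2106718 + 3066) = 1/(6459197389/2106718) = 2106718/6459197389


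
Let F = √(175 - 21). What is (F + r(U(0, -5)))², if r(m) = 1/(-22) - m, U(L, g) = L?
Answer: 74537/484 - √154/11 ≈ 152.87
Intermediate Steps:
r(m) = -1/22 - m
F = √154 ≈ 12.410
(F + r(U(0, -5)))² = (√154 + (-1/22 - 1*0))² = (√154 + (-1/22 + 0))² = (√154 - 1/22)² = (-1/22 + √154)²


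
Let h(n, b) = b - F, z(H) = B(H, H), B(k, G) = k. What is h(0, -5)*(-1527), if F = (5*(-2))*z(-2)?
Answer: 38175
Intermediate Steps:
z(H) = H
F = 20 (F = (5*(-2))*(-2) = -10*(-2) = 20)
h(n, b) = -20 + b (h(n, b) = b - 1*20 = b - 20 = -20 + b)
h(0, -5)*(-1527) = (-20 - 5)*(-1527) = -25*(-1527) = 38175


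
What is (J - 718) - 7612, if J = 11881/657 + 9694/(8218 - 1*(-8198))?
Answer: -4980013417/599184 ≈ -8311.3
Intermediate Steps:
J = 11189303/599184 (J = 11881*(1/657) + 9694/(8218 + 8198) = 11881/657 + 9694/16416 = 11881/657 + 9694*(1/16416) = 11881/657 + 4847/8208 = 11189303/599184 ≈ 18.674)
(J - 718) - 7612 = (11189303/599184 - 718) - 7612 = -419024809/599184 - 7612 = -4980013417/599184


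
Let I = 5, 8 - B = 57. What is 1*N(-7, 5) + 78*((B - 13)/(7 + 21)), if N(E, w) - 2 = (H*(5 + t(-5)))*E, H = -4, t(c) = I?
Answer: 765/7 ≈ 109.29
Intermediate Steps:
B = -49 (B = 8 - 1*57 = 8 - 57 = -49)
t(c) = 5
N(E, w) = 2 - 40*E (N(E, w) = 2 + (-4*(5 + 5))*E = 2 + (-4*10)*E = 2 - 40*E)
1*N(-7, 5) + 78*((B - 13)/(7 + 21)) = 1*(2 - 40*(-7)) + 78*((-49 - 13)/(7 + 21)) = 1*(2 + 280) + 78*(-62/28) = 1*282 + 78*(-62*1/28) = 282 + 78*(-31/14) = 282 - 1209/7 = 765/7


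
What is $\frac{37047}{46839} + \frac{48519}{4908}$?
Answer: $\frac{272712013}{25542868} \approx 10.677$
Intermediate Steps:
$\frac{37047}{46839} + \frac{48519}{4908} = 37047 \cdot \frac{1}{46839} + 48519 \cdot \frac{1}{4908} = \frac{12349}{15613} + \frac{16173}{1636} = \frac{272712013}{25542868}$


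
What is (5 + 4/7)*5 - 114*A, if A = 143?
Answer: -113919/7 ≈ -16274.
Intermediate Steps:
(5 + 4/7)*5 - 114*A = (5 + 4/7)*5 - 114*143 = (5 + 4*(1/7))*5 - 16302 = (5 + 4/7)*5 - 16302 = (39/7)*5 - 16302 = 195/7 - 16302 = -113919/7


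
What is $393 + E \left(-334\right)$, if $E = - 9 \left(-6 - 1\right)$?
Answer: $-20649$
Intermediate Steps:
$E = 63$ ($E = - 9 \left(-6 + \left(-3 + 2\right)\right) = - 9 \left(-6 - 1\right) = \left(-9\right) \left(-7\right) = 63$)
$393 + E \left(-334\right) = 393 + 63 \left(-334\right) = 393 - 21042 = -20649$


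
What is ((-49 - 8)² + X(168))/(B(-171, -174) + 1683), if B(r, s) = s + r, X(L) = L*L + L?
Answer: 10547/446 ≈ 23.648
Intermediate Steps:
X(L) = L + L² (X(L) = L² + L = L + L²)
B(r, s) = r + s
((-49 - 8)² + X(168))/(B(-171, -174) + 1683) = ((-49 - 8)² + 168*(1 + 168))/((-171 - 174) + 1683) = ((-57)² + 168*169)/(-345 + 1683) = (3249 + 28392)/1338 = 31641*(1/1338) = 10547/446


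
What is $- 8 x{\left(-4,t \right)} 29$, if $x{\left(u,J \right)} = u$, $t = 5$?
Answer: $928$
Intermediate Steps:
$- 8 x{\left(-4,t \right)} 29 = \left(-8\right) \left(-4\right) 29 = 32 \cdot 29 = 928$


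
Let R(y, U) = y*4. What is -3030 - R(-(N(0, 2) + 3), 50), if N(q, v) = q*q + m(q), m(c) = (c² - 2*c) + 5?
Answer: -2998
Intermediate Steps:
m(c) = 5 + c² - 2*c
N(q, v) = 5 - 2*q + 2*q² (N(q, v) = q*q + (5 + q² - 2*q) = q² + (5 + q² - 2*q) = 5 - 2*q + 2*q²)
R(y, U) = 4*y
-3030 - R(-(N(0, 2) + 3), 50) = -3030 - 4*(-((5 - 2*0 + 2*0²) + 3)) = -3030 - 4*(-((5 + 0 + 2*0) + 3)) = -3030 - 4*(-((5 + 0 + 0) + 3)) = -3030 - 4*(-(5 + 3)) = -3030 - 4*(-1*8) = -3030 - 4*(-8) = -3030 - 1*(-32) = -3030 + 32 = -2998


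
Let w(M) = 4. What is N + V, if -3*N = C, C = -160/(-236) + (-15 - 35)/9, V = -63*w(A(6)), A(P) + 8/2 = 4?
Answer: -398846/1593 ≈ -250.37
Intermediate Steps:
A(P) = 0 (A(P) = -4 + 4 = 0)
V = -252 (V = -63*4 = -252)
C = -2590/531 (C = -160*(-1/236) - 50*⅑ = 40/59 - 50/9 = -2590/531 ≈ -4.8776)
N = 2590/1593 (N = -⅓*(-2590/531) = 2590/1593 ≈ 1.6259)
N + V = 2590/1593 - 252 = -398846/1593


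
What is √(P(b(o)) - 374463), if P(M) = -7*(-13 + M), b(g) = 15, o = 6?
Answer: I*√374477 ≈ 611.95*I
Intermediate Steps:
P(M) = 91 - 7*M
√(P(b(o)) - 374463) = √((91 - 7*15) - 374463) = √((91 - 105) - 374463) = √(-14 - 374463) = √(-374477) = I*√374477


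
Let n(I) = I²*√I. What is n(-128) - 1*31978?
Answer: -31978 + 131072*I*√2 ≈ -31978.0 + 1.8536e+5*I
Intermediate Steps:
n(I) = I^(5/2)
n(-128) - 1*31978 = (-128)^(5/2) - 1*31978 = 131072*I*√2 - 31978 = -31978 + 131072*I*√2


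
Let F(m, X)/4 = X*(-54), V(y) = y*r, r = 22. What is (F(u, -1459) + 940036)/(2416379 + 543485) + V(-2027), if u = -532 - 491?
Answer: -32997730009/739966 ≈ -44594.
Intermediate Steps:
u = -1023
V(y) = 22*y (V(y) = y*22 = 22*y)
F(m, X) = -216*X (F(m, X) = 4*(X*(-54)) = 4*(-54*X) = -216*X)
(F(u, -1459) + 940036)/(2416379 + 543485) + V(-2027) = (-216*(-1459) + 940036)/(2416379 + 543485) + 22*(-2027) = (315144 + 940036)/2959864 - 44594 = 1255180*(1/2959864) - 44594 = 313795/739966 - 44594 = -32997730009/739966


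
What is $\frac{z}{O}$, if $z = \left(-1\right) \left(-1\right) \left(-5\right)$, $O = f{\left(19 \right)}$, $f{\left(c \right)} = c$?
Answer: $- \frac{5}{19} \approx -0.26316$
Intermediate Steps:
$O = 19$
$z = -5$ ($z = 1 \left(-5\right) = -5$)
$\frac{z}{O} = - \frac{5}{19}$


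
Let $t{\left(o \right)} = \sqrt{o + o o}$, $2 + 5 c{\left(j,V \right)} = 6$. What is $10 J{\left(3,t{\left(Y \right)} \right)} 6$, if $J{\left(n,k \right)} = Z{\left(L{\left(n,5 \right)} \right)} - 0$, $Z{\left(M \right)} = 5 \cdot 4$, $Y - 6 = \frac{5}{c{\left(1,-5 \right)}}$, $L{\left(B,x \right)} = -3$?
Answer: $1200$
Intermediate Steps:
$c{\left(j,V \right)} = \frac{4}{5}$ ($c{\left(j,V \right)} = - \frac{2}{5} + \frac{1}{5} \cdot 6 = - \frac{2}{5} + \frac{6}{5} = \frac{4}{5}$)
$Y = \frac{49}{4}$ ($Y = 6 + \frac{5}{\frac{4}{5}} = 6 + 5 \cdot \frac{5}{4} = 6 + \frac{25}{4} = \frac{49}{4} \approx 12.25$)
$Z{\left(M \right)} = 20$
$t{\left(o \right)} = \sqrt{o + o^{2}}$
$J{\left(n,k \right)} = 20$ ($J{\left(n,k \right)} = 20 - 0 = 20 + 0 = 20$)
$10 J{\left(3,t{\left(Y \right)} \right)} 6 = 10 \cdot 20 \cdot 6 = 200 \cdot 6 = 1200$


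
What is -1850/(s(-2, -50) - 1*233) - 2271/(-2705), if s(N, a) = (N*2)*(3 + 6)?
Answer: 5615149/727645 ≈ 7.7169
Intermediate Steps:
s(N, a) = 18*N (s(N, a) = (2*N)*9 = 18*N)
-1850/(s(-2, -50) - 1*233) - 2271/(-2705) = -1850/(18*(-2) - 1*233) - 2271/(-2705) = -1850/(-36 - 233) - 2271*(-1/2705) = -1850/(-269) + 2271/2705 = -1850*(-1/269) + 2271/2705 = 1850/269 + 2271/2705 = 5615149/727645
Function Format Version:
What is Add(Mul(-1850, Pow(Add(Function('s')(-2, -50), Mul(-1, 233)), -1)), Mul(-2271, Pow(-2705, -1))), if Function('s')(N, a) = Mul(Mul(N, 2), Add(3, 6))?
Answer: Rational(5615149, 727645) ≈ 7.7169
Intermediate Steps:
Function('s')(N, a) = Mul(18, N) (Function('s')(N, a) = Mul(Mul(2, N), 9) = Mul(18, N))
Add(Mul(-1850, Pow(Add(Function('s')(-2, -50), Mul(-1, 233)), -1)), Mul(-2271, Pow(-2705, -1))) = Add(Mul(-1850, Pow(Add(Mul(18, -2), Mul(-1, 233)), -1)), Mul(-2271, Pow(-2705, -1))) = Add(Mul(-1850, Pow(Add(-36, -233), -1)), Mul(-2271, Rational(-1, 2705))) = Add(Mul(-1850, Pow(-269, -1)), Rational(2271, 2705)) = Add(Mul(-1850, Rational(-1, 269)), Rational(2271, 2705)) = Add(Rational(1850, 269), Rational(2271, 2705)) = Rational(5615149, 727645)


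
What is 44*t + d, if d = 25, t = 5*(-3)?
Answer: -635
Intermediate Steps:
t = -15
44*t + d = 44*(-15) + 25 = -660 + 25 = -635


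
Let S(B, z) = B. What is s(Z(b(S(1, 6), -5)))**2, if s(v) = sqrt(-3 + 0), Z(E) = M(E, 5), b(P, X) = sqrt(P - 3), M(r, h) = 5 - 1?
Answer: -3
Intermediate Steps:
M(r, h) = 4
b(P, X) = sqrt(-3 + P)
Z(E) = 4
s(v) = I*sqrt(3) (s(v) = sqrt(-3) = I*sqrt(3))
s(Z(b(S(1, 6), -5)))**2 = (I*sqrt(3))**2 = -3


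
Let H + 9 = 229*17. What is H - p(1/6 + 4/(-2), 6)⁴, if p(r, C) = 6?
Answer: 2588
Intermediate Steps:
H = 3884 (H = -9 + 229*17 = -9 + 3893 = 3884)
H - p(1/6 + 4/(-2), 6)⁴ = 3884 - 1*6⁴ = 3884 - 1*1296 = 3884 - 1296 = 2588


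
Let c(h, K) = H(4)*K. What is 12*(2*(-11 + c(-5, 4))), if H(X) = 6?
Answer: 312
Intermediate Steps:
c(h, K) = 6*K
12*(2*(-11 + c(-5, 4))) = 12*(2*(-11 + 6*4)) = 12*(2*(-11 + 24)) = 12*(2*13) = 12*26 = 312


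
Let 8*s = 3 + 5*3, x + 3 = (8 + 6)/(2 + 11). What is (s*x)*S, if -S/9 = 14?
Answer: 14175/26 ≈ 545.19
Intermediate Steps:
x = -25/13 (x = -3 + (8 + 6)/(2 + 11) = -3 + 14/13 = -25/13 ≈ -1.9231)
s = 9/4 (s = (3 + 5*3)/8 = (3 + 15)/8 = (⅛)*18 = 9/4 ≈ 2.2500)
S = -126 (S = -9*14 = -126)
(s*x)*S = ((9/4)*(-25/13))*(-126) = -225/52*(-126) = 14175/26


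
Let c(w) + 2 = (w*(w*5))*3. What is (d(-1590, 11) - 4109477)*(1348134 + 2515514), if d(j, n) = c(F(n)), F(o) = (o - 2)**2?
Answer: -15497339401472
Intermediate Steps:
F(o) = (-2 + o)**2
c(w) = -2 + 15*w**2 (c(w) = -2 + (w*(w*5))*3 = -2 + (w*(5*w))*3 = -2 + (5*w**2)*3 = -2 + 15*w**2)
d(j, n) = -2 + 15*(-2 + n)**4 (d(j, n) = -2 + 15*((-2 + n)**2)**2 = -2 + 15*(-2 + n)**4)
(d(-1590, 11) - 4109477)*(1348134 + 2515514) = ((-2 + 15*(-2 + 11)**4) - 4109477)*(1348134 + 2515514) = ((-2 + 15*9**4) - 4109477)*3863648 = ((-2 + 15*6561) - 4109477)*3863648 = ((-2 + 98415) - 4109477)*3863648 = (98413 - 4109477)*3863648 = -4011064*3863648 = -15497339401472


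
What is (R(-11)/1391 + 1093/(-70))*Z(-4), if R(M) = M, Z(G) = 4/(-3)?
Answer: 3042266/146055 ≈ 20.830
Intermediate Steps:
Z(G) = -4/3 (Z(G) = 4*(-⅓) = -4/3)
(R(-11)/1391 + 1093/(-70))*Z(-4) = (-11/1391 + 1093/(-70))*(-4/3) = (-11*1/1391 + 1093*(-1/70))*(-4/3) = (-11/1391 - 1093/70)*(-4/3) = -1521133/97370*(-4/3) = 3042266/146055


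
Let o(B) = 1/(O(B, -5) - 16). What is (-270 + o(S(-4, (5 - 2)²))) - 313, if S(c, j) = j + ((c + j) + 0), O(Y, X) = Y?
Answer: -1167/2 ≈ -583.50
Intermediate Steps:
S(c, j) = c + 2*j (S(c, j) = j + (c + j) = c + 2*j)
o(B) = 1/(-16 + B) (o(B) = 1/(B - 16) = 1/(-16 + B))
(-270 + o(S(-4, (5 - 2)²))) - 313 = (-270 + 1/(-16 + (-4 + 2*(5 - 2)²))) - 313 = (-270 + 1/(-16 + (-4 + 2*3²))) - 313 = (-270 + 1/(-16 + (-4 + 2*9))) - 313 = (-270 + 1/(-16 + (-4 + 18))) - 313 = (-270 + 1/(-16 + 14)) - 313 = (-270 + 1/(-2)) - 313 = (-270 - ½) - 313 = -541/2 - 313 = -1167/2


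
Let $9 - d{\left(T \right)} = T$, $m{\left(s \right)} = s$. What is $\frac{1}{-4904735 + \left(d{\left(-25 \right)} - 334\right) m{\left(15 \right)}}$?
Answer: $- \frac{1}{4909235} \approx -2.037 \cdot 10^{-7}$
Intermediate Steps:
$d{\left(T \right)} = 9 - T$
$\frac{1}{-4904735 + \left(d{\left(-25 \right)} - 334\right) m{\left(15 \right)}} = \frac{1}{-4904735 + \left(\left(9 - -25\right) - 334\right) 15} = \frac{1}{-4904735 + \left(\left(9 + 25\right) - 334\right) 15} = \frac{1}{-4904735 + \left(34 - 334\right) 15} = \frac{1}{-4904735 - 4500} = \frac{1}{-4909235} = - \frac{1}{4909235}$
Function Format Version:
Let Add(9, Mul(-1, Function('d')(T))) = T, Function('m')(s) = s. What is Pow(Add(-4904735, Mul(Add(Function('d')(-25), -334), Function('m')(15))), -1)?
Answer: Rational(-1, 4909235) ≈ -2.0370e-7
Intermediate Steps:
Function('d')(T) = Add(9, Mul(-1, T))
Pow(Add(-4904735, Mul(Add(Function('d')(-25), -334), Function('m')(15))), -1) = Pow(Add(-4904735, Mul(Add(Add(9, Mul(-1, -25)), -334), 15)), -1) = Pow(Add(-4904735, Mul(Add(Add(9, 25), -334), 15)), -1) = Pow(Add(-4904735, Mul(Add(34, -334), 15)), -1) = Pow(Add(-4904735, Mul(-300, 15)), -1) = Pow(Add(-4904735, -4500), -1) = Pow(-4909235, -1) = Rational(-1, 4909235)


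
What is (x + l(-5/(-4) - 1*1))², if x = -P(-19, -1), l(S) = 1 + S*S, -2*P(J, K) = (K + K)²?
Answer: 2401/256 ≈ 9.3789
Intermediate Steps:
P(J, K) = -2*K² (P(J, K) = -(K + K)²/2 = -4*K²/2 = -2*K²)
l(S) = 1 + S²
x = 2 (x = -(-2)*(-1)² = -(-2) = -1*(-2) = 2)
(x + l(-5/(-4) - 1*1))² = (2 + (1 + (-5/(-4) - 1*1)²))² = (2 + (1 + (-5*(-¼) - 1)²))² = (2 + (1 + (5/4 - 1)²))² = (2 + (1 + (¼)²))² = (2 + (1 + 1/16))² = (2 + 17/16)² = (49/16)² = 2401/256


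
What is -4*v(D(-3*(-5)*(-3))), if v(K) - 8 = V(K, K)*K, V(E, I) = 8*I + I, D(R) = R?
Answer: -72932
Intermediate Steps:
V(E, I) = 9*I
v(K) = 8 + 9*K² (v(K) = 8 + (9*K)*K = 8 + 9*K²)
-4*v(D(-3*(-5)*(-3))) = -4*(8 + 9*(-3*(-5)*(-3))²) = -4*(8 + 9*(15*(-3))²) = -4*(8 + 9*(-45)²) = -4*(8 + 9*2025) = -4*(8 + 18225) = -4*18233 = -72932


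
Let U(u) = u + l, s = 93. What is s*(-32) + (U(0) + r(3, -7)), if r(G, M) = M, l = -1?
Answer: -2984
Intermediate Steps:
U(u) = -1 + u (U(u) = u - 1 = -1 + u)
s*(-32) + (U(0) + r(3, -7)) = 93*(-32) + ((-1 + 0) - 7) = -2976 + (-1 - 7) = -2976 - 8 = -2984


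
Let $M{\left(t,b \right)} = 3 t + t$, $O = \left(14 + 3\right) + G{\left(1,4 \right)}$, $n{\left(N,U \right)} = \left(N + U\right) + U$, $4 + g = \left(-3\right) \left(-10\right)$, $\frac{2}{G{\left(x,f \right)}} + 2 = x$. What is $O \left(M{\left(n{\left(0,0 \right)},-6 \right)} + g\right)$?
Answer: $390$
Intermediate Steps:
$G{\left(x,f \right)} = \frac{2}{-2 + x}$
$g = 26$ ($g = -4 - -30 = -4 + 30 = 26$)
$n{\left(N,U \right)} = N + 2 U$
$O = 15$ ($O = \left(14 + 3\right) + \frac{2}{-2 + 1} = 17 + \frac{2}{-1} = 17 + 2 \left(-1\right) = 17 - 2 = 15$)
$M{\left(t,b \right)} = 4 t$
$O \left(M{\left(n{\left(0,0 \right)},-6 \right)} + g\right) = 15 \left(4 \left(0 + 2 \cdot 0\right) + 26\right) = 15 \left(4 \left(0 + 0\right) + 26\right) = 15 \left(4 \cdot 0 + 26\right) = 15 \left(0 + 26\right) = 15 \cdot 26 = 390$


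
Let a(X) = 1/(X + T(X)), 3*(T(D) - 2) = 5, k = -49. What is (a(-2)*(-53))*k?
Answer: 7791/5 ≈ 1558.2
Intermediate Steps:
T(D) = 11/3 (T(D) = 2 + (1/3)*5 = 2 + 5/3 = 11/3)
a(X) = 1/(11/3 + X) (a(X) = 1/(X + 11/3) = 1/(11/3 + X))
(a(-2)*(-53))*k = ((3/(11 + 3*(-2)))*(-53))*(-49) = ((3/(11 - 6))*(-53))*(-49) = ((3/5)*(-53))*(-49) = -159/5*(-49) = 7791/5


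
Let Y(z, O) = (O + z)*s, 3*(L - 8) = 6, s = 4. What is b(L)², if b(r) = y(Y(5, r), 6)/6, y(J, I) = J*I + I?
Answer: 3721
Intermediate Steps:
L = 10 (L = 8 + (⅓)*6 = 8 + 2 = 10)
Y(z, O) = 4*O + 4*z (Y(z, O) = (O + z)*4 = 4*O + 4*z)
y(J, I) = I + I*J (y(J, I) = I*J + I = I + I*J)
b(r) = 21 + 4*r (b(r) = (6*(1 + (4*r + 4*5)))/6 = (6*(1 + (4*r + 20)))*(⅙) = (6*(1 + (20 + 4*r)))*(⅙) = (6*(21 + 4*r))*(⅙) = (126 + 24*r)*(⅙) = 21 + 4*r)
b(L)² = (21 + 4*10)² = (21 + 40)² = 61² = 3721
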